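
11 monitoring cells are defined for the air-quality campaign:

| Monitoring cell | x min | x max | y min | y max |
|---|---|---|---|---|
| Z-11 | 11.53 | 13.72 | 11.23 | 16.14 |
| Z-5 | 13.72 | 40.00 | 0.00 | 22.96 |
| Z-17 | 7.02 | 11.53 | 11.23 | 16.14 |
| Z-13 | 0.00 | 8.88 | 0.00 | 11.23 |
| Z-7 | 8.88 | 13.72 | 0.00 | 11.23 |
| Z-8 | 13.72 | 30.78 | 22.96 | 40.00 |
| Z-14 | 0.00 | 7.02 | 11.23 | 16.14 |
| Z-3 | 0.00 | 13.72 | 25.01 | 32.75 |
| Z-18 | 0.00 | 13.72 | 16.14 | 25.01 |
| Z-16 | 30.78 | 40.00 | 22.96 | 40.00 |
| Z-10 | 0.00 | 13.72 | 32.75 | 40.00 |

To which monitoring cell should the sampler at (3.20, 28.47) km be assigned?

The point has x = 3.20 and y = 28.47.
Only Z-3 satisfies 0.00 ≤ x ≤ 13.72 and 25.01 ≤ y ≤ 32.75.

Z-3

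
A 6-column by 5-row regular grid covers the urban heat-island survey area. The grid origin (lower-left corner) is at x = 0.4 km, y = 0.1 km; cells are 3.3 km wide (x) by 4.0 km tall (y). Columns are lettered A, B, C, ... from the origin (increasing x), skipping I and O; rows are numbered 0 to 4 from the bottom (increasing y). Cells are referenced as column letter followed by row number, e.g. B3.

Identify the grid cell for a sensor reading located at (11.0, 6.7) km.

D1

Column index: ⌊(11.0 − 0.4) / 3.3⌋ = ⌊3.212⌋ = 3 → column D
Row offset from origin: ⌊(6.7 − 0.1) / 4.0⌋ = ⌊1.650⌋ = 1 → row 1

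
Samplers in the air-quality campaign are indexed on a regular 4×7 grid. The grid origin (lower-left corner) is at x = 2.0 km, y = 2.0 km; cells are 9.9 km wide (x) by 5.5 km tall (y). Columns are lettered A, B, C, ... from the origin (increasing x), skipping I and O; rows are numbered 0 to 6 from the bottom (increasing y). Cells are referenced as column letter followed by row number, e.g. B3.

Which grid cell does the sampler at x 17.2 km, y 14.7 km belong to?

B2

Column index: ⌊(17.2 − 2.0) / 9.9⌋ = ⌊1.535⌋ = 1 → column B
Row offset from origin: ⌊(14.7 − 2.0) / 5.5⌋ = ⌊2.309⌋ = 2 → row 2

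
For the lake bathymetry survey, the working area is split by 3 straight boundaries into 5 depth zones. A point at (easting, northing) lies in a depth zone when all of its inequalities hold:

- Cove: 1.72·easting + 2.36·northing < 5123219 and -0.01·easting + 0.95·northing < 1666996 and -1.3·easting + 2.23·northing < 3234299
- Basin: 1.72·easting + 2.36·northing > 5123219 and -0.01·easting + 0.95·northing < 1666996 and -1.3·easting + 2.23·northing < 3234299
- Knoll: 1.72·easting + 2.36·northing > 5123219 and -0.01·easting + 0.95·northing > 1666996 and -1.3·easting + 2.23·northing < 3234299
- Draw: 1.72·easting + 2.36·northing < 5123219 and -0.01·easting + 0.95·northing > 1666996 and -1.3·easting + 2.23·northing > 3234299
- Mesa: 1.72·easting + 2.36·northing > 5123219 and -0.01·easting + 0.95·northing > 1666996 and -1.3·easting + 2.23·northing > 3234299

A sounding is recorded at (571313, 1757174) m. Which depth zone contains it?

1.72·571313 + 2.36·1757174 = 5129589.000, which is > 5123219
-0.01·571313 + 0.95·1757174 = 1663602.170, which is < 1666996
-1.3·571313 + 2.23·1757174 = 3175791.120, which is < 3234299
This sign pattern matches Basin.

Basin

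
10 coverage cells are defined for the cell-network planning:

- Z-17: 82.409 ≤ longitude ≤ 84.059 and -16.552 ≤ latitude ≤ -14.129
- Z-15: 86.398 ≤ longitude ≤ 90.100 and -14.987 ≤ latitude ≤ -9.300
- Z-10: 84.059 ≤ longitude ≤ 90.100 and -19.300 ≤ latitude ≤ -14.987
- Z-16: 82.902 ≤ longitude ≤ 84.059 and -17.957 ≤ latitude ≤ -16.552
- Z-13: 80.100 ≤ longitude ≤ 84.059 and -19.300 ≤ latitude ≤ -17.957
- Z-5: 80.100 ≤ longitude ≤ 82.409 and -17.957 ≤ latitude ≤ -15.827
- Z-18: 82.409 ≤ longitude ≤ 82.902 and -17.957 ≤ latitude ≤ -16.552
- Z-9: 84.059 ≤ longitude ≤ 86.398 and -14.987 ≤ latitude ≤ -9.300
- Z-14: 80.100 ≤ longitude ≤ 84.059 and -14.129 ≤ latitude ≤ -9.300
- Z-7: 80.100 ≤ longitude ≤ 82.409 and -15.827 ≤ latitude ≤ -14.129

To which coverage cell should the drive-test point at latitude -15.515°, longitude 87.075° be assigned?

The point has longitude = 87.075 and latitude = -15.515.
Only Z-10 satisfies 84.059 ≤ longitude ≤ 90.100 and -19.300 ≤ latitude ≤ -14.987.

Z-10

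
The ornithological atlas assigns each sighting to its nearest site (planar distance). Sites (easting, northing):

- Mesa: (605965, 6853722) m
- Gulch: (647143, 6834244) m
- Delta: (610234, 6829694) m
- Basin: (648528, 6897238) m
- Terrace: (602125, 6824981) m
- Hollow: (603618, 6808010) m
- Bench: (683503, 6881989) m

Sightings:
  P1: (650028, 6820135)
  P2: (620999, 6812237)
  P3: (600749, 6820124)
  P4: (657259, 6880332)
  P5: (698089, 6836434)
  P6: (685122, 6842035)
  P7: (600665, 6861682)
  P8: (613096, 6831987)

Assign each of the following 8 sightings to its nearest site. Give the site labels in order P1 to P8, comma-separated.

P1 → Gulch (d²=207387106.00)
P2 → Hollow (d²=319966690.00)
P3 → Terrace (d²=25483825.00)
P4 → Basin (d²=362043197.00)
P5 → Bench (d²=2288009421.00)
P6 → Gulch (d²=1503104122.00)
P7 → Mesa (d²=91451600.00)
P8 → Delta (d²=13448893.00)

Gulch, Hollow, Terrace, Basin, Bench, Gulch, Mesa, Delta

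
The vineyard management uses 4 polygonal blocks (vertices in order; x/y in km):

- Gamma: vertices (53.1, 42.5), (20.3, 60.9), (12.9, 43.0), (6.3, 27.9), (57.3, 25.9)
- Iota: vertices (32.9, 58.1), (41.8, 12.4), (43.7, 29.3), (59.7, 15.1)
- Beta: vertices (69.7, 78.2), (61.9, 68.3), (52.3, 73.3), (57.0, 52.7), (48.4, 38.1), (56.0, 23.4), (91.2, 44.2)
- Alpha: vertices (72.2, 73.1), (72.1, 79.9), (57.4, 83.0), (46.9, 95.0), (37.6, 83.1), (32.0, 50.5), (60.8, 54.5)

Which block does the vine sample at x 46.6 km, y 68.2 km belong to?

Alpha

Cast a ray rightward from (46.6, 68.2). For each polygon, the edges (by vertex number in listed order) whose endpoints lie on opposite sides of y = 68.2, where each meets that height, and whether that is right or left of the point:
Gamma: no edge straddles that height → 0 crossings.
Iota: no edge straddles that height → 0 crossings.
Beta: 3–4 at x≈53.46 (right), 7–1 at x≈76.02 (right) → 2 crossings.
Alpha: 5–6 at x≈35.04 (left), 7–1 at x≈69.20 (right) → 1 crossing.
Only Alpha has an odd count, so the point is inside Alpha.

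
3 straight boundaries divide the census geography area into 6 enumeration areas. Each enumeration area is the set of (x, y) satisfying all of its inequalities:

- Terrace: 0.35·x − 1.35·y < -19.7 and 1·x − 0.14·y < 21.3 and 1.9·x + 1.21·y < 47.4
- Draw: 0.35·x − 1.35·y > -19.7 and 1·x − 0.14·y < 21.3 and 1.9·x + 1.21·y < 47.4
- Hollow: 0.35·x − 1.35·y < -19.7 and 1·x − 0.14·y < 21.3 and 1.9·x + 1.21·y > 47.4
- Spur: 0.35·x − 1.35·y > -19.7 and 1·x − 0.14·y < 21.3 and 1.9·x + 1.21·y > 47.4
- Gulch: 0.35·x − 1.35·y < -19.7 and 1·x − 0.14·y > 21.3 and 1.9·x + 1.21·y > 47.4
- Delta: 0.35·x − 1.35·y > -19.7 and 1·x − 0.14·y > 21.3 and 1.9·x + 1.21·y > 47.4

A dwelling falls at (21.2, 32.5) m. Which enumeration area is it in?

Hollow

0.35·21.2 − 1.35·32.5 = -36.455, which is < -19.7
1·21.2 − 0.14·32.5 = 16.650, which is < 21.3
1.9·21.2 + 1.21·32.5 = 79.605, which is > 47.4
This sign pattern matches Hollow.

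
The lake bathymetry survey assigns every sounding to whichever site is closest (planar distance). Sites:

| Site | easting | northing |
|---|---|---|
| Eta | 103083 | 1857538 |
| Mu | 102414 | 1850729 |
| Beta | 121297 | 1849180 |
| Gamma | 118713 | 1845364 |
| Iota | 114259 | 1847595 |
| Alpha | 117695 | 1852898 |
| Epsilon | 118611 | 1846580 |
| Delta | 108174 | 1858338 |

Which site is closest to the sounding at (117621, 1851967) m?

Squared distances to each site:
Eta: 242389485.000; Mu: 232785493.000; Beta: 21280345.000; Gamma: 44792073.000; Iota: 30417428.000; Alpha: 872237.000; Epsilon: 29999869.000; Delta: 129835450.000.
Minimum at Alpha.

Alpha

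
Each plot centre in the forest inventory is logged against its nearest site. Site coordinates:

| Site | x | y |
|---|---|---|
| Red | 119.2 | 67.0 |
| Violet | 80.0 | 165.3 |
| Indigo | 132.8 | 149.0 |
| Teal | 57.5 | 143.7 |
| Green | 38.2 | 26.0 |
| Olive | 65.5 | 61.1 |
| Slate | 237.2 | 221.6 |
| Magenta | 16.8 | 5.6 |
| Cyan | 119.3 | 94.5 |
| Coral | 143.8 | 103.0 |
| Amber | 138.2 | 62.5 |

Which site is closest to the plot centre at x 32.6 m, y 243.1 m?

Violet

Squared distances to each site:
Red: 38510.770; Violet: 8299.600; Indigo: 18894.850; Teal: 10500.370; Green: 47163.770; Olive: 34206.410; Slate: 42323.410; Magenta: 56655.890; Cyan: 29598.850; Coral: 31993.450; Amber: 43767.720.
Minimum at Violet.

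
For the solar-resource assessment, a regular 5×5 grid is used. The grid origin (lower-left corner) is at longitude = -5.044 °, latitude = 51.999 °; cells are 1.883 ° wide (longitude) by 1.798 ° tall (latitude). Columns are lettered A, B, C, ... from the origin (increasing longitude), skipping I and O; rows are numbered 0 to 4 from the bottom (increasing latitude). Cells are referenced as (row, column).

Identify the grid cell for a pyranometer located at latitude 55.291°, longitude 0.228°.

(1, C)

Column index: ⌊(0.228 − -5.044) / 1.883⌋ = ⌊2.800⌋ = 2 → column C
Row offset from origin: ⌊(55.291 − 51.999) / 1.798⌋ = ⌊1.831⌋ = 1 → row 1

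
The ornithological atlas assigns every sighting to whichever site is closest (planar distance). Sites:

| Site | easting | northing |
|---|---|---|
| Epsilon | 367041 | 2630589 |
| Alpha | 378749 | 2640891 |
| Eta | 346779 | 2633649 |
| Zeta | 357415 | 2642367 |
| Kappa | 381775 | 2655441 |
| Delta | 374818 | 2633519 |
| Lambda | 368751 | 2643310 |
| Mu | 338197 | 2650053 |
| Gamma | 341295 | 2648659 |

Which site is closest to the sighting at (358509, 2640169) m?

Squared distances to each site:
Epsilon: 164571424.000; Alpha: 410178884.000; Eta: 180103300.000; Zeta: 6028040.000; Kappa: 774540740.000; Delta: 310205981.000; Lambda: 114764445.000; Mu: 510270800.000; Gamma: 368401896.000.
Minimum at Zeta.

Zeta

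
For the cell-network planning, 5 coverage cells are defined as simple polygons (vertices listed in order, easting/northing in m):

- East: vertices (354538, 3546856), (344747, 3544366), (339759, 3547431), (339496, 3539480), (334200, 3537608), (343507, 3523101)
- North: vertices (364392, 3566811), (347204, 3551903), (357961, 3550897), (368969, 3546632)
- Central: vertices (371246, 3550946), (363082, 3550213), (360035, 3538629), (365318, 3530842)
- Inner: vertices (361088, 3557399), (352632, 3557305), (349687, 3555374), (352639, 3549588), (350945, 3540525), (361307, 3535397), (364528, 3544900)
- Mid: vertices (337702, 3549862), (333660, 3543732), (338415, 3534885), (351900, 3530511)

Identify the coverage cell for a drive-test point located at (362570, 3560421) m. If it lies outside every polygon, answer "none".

Cast a ray rightward from (362570, 3560421). For each polygon, the edges (by vertex number in listed order) whose endpoints lie on opposite sides of northing = 3560421, where each meets that height, and whether that is right or left of the point:
East: no edge straddles that height → 0 crossings.
North: 1–2 at easting≈357024.7 (left), 4–1 at easting≈365841.4 (right) → 1 crossing.
Central: no edge straddles that height → 0 crossings.
Inner: no edge straddles that height → 0 crossings.
Mid: no edge straddles that height → 0 crossings.
Only North has an odd count, so the point is inside North.

North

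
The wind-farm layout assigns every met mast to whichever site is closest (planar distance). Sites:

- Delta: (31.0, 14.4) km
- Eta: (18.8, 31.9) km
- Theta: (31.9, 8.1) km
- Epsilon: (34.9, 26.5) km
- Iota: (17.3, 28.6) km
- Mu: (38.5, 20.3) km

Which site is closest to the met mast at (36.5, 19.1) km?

Squared distances to each site:
Delta: 52.340; Eta: 477.130; Theta: 142.160; Epsilon: 57.320; Iota: 458.890; Mu: 5.440.
Minimum at Mu.

Mu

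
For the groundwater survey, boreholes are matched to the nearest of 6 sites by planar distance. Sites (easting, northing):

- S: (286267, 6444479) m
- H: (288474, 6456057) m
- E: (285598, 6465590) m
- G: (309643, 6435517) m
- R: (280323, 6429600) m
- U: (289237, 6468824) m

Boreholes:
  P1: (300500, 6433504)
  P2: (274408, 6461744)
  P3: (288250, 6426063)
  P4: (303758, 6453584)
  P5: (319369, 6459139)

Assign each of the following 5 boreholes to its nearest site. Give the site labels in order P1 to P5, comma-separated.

P1 → G (d²=87646618.00)
P2 → E (d²=140007816.00)
P3 → R (d²=75347698.00)
P4 → H (d²=239716385.00)
P5 → G (d²=652593960.00)

G, E, R, H, G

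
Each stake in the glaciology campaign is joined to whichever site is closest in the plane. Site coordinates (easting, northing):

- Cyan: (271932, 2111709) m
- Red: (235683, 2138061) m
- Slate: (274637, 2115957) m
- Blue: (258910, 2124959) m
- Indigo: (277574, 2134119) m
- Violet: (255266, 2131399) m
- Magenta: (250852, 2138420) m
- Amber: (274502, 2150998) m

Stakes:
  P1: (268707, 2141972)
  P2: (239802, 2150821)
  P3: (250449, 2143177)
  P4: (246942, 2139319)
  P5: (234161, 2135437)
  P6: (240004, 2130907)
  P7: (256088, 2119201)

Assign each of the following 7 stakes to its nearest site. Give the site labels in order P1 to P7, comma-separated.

P1 → Amber (d²=115050701.00)
P2 → Red (d²=179783761.00)
P3 → Magenta (d²=22791458.00)
P4 → Magenta (d²=16096301.00)
P5 → Red (d²=9201860.00)
P6 → Red (d²=69850757.00)
P7 → Blue (d²=41118248.00)

Amber, Red, Magenta, Magenta, Red, Red, Blue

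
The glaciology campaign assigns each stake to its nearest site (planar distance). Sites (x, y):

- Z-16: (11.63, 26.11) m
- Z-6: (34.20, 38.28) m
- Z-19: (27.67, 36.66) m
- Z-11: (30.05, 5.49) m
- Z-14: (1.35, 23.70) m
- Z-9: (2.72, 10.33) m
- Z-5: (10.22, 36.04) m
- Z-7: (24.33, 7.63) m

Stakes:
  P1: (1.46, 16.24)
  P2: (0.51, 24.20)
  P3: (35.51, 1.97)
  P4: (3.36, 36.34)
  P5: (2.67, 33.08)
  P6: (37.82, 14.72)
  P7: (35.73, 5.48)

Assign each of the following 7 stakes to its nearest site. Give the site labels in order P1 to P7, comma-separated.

P1 → Z-9 (d²=36.52)
P2 → Z-14 (d²=0.96)
P3 → Z-11 (d²=42.20)
P4 → Z-5 (d²=47.15)
P5 → Z-5 (d²=65.76)
P6 → Z-11 (d²=145.57)
P7 → Z-11 (d²=32.26)

Z-9, Z-14, Z-11, Z-5, Z-5, Z-11, Z-11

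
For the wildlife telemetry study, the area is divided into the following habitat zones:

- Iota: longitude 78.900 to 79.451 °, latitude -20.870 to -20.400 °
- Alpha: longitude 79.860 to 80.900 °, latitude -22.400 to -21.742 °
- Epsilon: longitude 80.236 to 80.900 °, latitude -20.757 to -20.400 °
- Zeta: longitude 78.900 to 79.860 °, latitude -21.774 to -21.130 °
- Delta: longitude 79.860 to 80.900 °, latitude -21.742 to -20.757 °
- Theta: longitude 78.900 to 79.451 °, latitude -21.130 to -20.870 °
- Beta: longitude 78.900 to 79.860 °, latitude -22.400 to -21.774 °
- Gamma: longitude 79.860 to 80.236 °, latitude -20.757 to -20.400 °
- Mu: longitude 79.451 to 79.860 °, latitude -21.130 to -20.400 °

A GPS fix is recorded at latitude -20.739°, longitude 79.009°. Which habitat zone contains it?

The point has longitude = 79.009 and latitude = -20.739.
Only Iota satisfies 78.900 ≤ longitude ≤ 79.451 and -20.870 ≤ latitude ≤ -20.400.

Iota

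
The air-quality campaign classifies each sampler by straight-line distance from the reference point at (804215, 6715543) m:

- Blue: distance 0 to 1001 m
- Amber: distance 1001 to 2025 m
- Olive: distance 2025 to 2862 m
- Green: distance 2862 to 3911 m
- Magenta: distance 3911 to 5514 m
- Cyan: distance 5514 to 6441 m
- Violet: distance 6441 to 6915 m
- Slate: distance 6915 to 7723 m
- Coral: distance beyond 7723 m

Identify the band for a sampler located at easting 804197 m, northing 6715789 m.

Distance = √((804197−804215)² + (6715789−6715543)²) = √(324.000 + 60516.000) = 246.658 m.
0 ≤ 246.658 < 1001 → Blue.

Blue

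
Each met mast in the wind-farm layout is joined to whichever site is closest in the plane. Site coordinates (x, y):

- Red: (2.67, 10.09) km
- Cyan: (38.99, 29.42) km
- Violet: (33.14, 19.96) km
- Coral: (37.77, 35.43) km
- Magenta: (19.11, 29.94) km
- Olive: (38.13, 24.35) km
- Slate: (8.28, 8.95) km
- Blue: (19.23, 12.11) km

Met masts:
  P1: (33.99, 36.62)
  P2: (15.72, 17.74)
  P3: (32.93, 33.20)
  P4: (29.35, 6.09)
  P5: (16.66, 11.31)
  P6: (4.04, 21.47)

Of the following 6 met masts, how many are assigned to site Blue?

P1 → Coral
P2 → Blue
P3 → Coral
P4 → Blue
P5 → Blue
P6 → Red
3 of the 6 go to Blue.

3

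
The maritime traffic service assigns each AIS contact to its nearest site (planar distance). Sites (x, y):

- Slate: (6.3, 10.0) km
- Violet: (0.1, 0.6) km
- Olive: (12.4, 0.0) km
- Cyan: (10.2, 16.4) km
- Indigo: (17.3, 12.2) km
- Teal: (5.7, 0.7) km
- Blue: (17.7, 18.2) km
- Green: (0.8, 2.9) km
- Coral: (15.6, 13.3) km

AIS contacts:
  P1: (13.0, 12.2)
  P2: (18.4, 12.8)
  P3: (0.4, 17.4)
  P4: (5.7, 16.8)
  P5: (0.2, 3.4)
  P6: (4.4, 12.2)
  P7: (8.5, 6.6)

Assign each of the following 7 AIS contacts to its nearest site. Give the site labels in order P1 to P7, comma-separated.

Coral, Indigo, Slate, Cyan, Green, Slate, Slate

P1 → Coral (d²=7.97)
P2 → Indigo (d²=1.57)
P3 → Slate (d²=89.57)
P4 → Cyan (d²=20.41)
P5 → Green (d²=0.61)
P6 → Slate (d²=8.45)
P7 → Slate (d²=16.40)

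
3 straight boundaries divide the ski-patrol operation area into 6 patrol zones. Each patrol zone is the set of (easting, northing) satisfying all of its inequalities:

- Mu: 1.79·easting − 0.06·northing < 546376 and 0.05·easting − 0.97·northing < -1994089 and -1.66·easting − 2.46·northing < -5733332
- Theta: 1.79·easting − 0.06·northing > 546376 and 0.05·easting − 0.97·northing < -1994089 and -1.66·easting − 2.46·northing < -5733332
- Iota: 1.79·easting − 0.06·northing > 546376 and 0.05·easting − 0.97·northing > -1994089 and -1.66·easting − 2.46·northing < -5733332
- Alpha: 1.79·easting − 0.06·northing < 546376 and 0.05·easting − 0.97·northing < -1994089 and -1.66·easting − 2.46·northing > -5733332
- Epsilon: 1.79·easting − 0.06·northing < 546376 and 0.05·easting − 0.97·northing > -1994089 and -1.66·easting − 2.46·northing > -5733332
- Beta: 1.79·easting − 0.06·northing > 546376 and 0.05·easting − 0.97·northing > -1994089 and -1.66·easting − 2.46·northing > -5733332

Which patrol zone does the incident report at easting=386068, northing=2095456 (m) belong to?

1.79·386068 − 0.06·2095456 = 565334.360, which is > 546376
0.05·386068 − 0.97·2095456 = -2013288.920, which is < -1994089
-1.66·386068 − 2.46·2095456 = -5795694.640, which is < -5733332
This sign pattern matches Theta.

Theta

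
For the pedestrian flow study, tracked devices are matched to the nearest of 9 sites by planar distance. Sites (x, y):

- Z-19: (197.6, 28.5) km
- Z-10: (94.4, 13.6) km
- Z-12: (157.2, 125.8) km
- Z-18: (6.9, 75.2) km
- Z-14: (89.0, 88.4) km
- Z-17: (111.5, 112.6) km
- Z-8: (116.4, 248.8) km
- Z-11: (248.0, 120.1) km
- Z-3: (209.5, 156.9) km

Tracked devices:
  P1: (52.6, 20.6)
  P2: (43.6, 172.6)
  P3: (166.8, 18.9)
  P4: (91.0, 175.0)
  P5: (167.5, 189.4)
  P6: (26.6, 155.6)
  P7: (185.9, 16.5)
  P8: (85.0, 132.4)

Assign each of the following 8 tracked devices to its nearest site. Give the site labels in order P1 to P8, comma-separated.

P1 → Z-10 (d²=1796.24)
P2 → Z-17 (d²=8210.41)
P3 → Z-19 (d²=1040.80)
P4 → Z-17 (d²=4314.01)
P5 → Z-3 (d²=2820.25)
P6 → Z-18 (d²=6852.25)
P7 → Z-19 (d²=280.89)
P8 → Z-17 (d²=1094.29)

Z-10, Z-17, Z-19, Z-17, Z-3, Z-18, Z-19, Z-17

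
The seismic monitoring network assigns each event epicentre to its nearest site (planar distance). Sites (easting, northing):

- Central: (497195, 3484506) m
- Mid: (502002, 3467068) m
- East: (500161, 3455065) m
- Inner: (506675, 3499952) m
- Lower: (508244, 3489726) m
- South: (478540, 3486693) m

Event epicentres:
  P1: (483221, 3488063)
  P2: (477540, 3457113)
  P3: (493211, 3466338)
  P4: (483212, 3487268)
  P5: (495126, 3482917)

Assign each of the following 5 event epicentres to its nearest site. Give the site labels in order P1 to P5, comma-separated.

South, East, Mid, South, Central

P1 → South (d²=23788661.00)
P2 → East (d²=515903945.00)
P3 → Mid (d²=77814581.00)
P4 → South (d²=22158209.00)
P5 → Central (d²=6805682.00)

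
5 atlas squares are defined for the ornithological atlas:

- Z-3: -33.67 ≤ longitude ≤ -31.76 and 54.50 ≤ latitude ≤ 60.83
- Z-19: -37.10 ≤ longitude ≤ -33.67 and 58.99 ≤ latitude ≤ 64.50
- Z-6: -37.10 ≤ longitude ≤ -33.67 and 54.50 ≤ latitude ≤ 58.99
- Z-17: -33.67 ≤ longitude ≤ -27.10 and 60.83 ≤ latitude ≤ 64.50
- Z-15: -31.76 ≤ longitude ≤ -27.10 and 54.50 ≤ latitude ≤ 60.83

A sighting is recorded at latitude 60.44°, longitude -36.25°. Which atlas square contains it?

Z-19

The point has longitude = -36.25 and latitude = 60.44.
Only Z-19 satisfies -37.10 ≤ longitude ≤ -33.67 and 58.99 ≤ latitude ≤ 64.50.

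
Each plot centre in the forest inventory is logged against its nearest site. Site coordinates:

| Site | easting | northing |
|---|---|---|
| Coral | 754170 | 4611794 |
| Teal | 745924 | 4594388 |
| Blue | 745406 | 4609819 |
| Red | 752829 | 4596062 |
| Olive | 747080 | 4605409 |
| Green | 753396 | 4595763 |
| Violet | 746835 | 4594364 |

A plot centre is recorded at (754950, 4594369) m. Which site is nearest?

Green

Squared distances to each site:
Coral: 304239025.000; Teal: 81469037.000; Blue: 329790436.000; Red: 7364890.000; Olive: 183818500.000; Green: 4358152.000; Violet: 65853250.000.
Minimum at Green.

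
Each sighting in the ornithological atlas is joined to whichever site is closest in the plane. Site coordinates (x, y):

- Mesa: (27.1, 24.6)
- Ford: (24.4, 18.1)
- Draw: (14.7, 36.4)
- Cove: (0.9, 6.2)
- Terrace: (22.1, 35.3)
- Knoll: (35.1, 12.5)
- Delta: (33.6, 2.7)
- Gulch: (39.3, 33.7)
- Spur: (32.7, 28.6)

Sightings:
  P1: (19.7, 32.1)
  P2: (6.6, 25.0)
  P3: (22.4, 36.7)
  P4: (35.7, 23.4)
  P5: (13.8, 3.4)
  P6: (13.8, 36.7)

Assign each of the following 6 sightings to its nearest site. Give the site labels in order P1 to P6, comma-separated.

P1 → Terrace (d²=16.00)
P2 → Draw (d²=195.57)
P3 → Terrace (d²=2.05)
P4 → Spur (d²=36.04)
P5 → Cove (d²=174.25)
P6 → Draw (d²=0.90)

Terrace, Draw, Terrace, Spur, Cove, Draw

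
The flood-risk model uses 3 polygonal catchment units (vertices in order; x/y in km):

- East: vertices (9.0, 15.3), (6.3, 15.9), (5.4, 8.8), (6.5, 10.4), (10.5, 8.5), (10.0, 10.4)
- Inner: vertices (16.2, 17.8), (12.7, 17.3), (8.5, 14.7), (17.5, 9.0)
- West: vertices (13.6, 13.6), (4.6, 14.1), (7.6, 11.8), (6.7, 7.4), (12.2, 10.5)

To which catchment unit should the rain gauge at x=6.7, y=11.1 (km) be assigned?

Cast a ray rightward from (6.7, 11.1). For each polygon, the edges (by vertex number in listed order) whose endpoints lie on opposite sides of y = 11.1, where each meets that height, and whether that is right or left of the point:
East: 2–3 at x≈5.69 (left), 6–1 at x≈9.86 (right) → 1 crossing.
Inner: 3–4 at x≈14.18 (right), 4–1 at x≈17.19 (right) → 2 crossings.
West: 3–4 at x≈7.46 (right), 5–1 at x≈12.47 (right) → 2 crossings.
Only East has an odd count, so the point is inside East.

East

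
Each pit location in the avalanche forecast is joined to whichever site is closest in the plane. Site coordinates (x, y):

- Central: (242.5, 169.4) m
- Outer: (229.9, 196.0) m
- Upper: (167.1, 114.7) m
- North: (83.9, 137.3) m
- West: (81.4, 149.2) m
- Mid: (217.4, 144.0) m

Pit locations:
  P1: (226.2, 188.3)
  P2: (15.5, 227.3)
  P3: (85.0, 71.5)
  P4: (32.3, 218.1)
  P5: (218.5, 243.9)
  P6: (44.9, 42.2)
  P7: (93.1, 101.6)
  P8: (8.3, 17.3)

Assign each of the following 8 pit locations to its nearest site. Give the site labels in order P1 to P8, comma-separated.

P1 → Outer (d²=72.98)
P2 → West (d²=10442.42)
P3 → North (d²=4330.85)
P4 → West (d²=7158.02)
P5 → Outer (d²=2424.37)
P6 → North (d²=10565.01)
P7 → North (d²=1359.13)
P8 → North (d²=20115.36)

Outer, West, North, West, Outer, North, North, North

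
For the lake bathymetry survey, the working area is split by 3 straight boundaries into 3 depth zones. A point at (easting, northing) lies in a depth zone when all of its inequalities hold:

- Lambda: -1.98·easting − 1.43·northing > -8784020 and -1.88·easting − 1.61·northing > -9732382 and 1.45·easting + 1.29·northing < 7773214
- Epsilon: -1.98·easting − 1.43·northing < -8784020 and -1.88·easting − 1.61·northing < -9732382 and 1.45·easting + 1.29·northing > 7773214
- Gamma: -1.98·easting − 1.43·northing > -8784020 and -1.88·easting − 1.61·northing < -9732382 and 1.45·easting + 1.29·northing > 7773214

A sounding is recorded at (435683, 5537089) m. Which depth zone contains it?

-1.98·435683 − 1.43·5537089 = -8780689.610, which is > -8784020
-1.88·435683 − 1.61·5537089 = -9733797.330, which is < -9732382
1.45·435683 + 1.29·5537089 = 7774585.160, which is > 7773214
This sign pattern matches Gamma.

Gamma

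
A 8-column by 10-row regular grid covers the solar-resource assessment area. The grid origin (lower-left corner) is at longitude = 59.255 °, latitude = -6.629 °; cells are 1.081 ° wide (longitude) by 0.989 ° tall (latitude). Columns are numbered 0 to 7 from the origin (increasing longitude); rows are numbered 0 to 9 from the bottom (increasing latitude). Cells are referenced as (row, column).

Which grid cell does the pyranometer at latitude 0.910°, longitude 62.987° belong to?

Column index: ⌊(62.987 − 59.255) / 1.081⌋ = ⌊3.452⌋ = 3
Row offset from origin: ⌊(0.910 − -6.629) / 0.989⌋ = ⌊7.623⌋ = 7 → row 7

(7, 3)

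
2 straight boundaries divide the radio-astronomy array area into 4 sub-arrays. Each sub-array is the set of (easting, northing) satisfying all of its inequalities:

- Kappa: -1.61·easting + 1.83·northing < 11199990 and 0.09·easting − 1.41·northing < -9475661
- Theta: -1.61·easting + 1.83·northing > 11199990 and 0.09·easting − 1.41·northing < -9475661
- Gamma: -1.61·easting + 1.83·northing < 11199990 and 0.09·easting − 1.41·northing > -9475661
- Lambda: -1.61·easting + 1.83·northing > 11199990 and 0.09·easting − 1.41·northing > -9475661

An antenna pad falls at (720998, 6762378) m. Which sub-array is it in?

Lambda

-1.61·720998 + 1.83·6762378 = 11214344.960, which is > 11199990
0.09·720998 − 1.41·6762378 = -9470063.160, which is > -9475661
This sign pattern matches Lambda.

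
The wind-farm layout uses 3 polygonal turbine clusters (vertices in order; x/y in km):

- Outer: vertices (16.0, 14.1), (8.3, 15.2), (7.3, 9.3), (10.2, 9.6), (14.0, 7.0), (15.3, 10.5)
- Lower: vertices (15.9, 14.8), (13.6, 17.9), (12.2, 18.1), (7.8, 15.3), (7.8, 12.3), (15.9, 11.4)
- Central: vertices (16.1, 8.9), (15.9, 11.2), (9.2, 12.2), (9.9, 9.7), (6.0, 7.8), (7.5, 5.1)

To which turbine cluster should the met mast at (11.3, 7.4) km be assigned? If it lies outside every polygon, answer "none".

Central

Cast a ray rightward from (11.3, 7.4). For each polygon, the edges (by vertex number in listed order) whose endpoints lie on opposite sides of y = 7.4, where each meets that height, and whether that is right or left of the point:
Outer: 4–5 at x≈13.42 (right), 5–6 at x≈14.15 (right) → 2 crossings.
Lower: no edge straddles that height → 0 crossings.
Central: 5–6 at x≈6.22 (left), 6–1 at x≈12.71 (right) → 1 crossing.
Only Central has an odd count, so the point is inside Central.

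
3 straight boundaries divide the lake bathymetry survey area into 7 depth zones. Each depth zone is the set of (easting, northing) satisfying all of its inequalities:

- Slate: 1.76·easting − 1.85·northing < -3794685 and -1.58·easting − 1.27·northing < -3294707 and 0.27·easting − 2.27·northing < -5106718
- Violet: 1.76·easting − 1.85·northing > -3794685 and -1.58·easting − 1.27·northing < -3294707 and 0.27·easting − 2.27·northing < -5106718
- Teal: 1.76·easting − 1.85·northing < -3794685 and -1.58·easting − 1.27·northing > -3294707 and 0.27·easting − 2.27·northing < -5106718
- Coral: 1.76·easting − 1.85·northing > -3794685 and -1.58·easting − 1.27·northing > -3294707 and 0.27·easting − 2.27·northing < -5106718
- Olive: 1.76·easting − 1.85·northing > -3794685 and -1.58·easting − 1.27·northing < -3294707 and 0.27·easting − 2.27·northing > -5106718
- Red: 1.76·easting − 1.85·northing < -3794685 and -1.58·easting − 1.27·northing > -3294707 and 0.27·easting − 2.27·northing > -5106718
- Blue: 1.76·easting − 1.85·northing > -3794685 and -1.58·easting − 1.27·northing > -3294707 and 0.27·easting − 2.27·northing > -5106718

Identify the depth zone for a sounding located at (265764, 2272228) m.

Olive

1.76·265764 − 1.85·2272228 = -3735877.160, which is > -3794685
-1.58·265764 − 1.27·2272228 = -3305636.680, which is < -3294707
0.27·265764 − 2.27·2272228 = -5086201.280, which is > -5106718
This sign pattern matches Olive.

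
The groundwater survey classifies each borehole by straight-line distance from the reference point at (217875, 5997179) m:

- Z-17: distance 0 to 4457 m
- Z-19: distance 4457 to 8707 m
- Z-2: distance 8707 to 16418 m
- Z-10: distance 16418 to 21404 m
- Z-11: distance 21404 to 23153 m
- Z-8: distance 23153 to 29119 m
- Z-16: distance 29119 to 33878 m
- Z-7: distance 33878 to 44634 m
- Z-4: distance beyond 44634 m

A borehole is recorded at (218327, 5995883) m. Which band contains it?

Distance = √((218327−217875)² + (5995883−5997179)²) = √(204304.000 + 1679616.000) = 1372.560 m.
0 ≤ 1372.560 < 4457 → Z-17.

Z-17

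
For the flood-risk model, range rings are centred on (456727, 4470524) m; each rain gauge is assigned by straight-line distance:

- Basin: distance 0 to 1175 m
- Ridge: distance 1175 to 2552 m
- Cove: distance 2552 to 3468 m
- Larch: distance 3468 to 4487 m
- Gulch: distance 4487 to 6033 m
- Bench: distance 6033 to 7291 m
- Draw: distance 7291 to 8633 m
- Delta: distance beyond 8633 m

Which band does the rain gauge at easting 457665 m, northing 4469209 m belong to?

Ridge

Distance = √((457665−456727)² + (4469209−4470524)²) = √(879844.000 + 1729225.000) = 1615.261 m.
1175 ≤ 1615.261 < 2552 → Ridge.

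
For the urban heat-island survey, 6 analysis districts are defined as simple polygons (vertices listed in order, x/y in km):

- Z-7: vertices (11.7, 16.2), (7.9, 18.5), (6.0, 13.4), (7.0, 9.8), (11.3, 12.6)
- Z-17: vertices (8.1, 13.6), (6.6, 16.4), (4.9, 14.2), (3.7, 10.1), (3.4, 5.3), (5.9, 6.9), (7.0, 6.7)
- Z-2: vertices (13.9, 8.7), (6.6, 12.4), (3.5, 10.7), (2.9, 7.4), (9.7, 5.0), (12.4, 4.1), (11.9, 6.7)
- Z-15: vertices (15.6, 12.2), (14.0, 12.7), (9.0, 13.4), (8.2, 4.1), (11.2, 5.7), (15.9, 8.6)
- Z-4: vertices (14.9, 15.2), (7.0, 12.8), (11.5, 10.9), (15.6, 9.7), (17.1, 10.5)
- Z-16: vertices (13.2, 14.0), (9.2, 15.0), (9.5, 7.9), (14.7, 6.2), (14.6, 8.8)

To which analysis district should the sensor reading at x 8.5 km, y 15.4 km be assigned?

Cast a ray rightward from (8.5, 15.4). For each polygon, the edges (by vertex number in listed order) whose endpoints lie on opposite sides of y = 15.4, where each meets that height, and whether that is right or left of the point:
Z-7: 2–3 at x≈6.75 (left), 5–1 at x≈11.61 (right) → 1 crossing.
Z-17: 1–2 at x≈7.14 (left), 2–3 at x≈5.83 (left) → 0 crossings.
Z-2: no edge straddles that height → 0 crossings.
Z-15: no edge straddles that height → 0 crossings.
Z-4: no edge straddles that height → 0 crossings.
Z-16: no edge straddles that height → 0 crossings.
Only Z-7 has an odd count, so the point is inside Z-7.

Z-7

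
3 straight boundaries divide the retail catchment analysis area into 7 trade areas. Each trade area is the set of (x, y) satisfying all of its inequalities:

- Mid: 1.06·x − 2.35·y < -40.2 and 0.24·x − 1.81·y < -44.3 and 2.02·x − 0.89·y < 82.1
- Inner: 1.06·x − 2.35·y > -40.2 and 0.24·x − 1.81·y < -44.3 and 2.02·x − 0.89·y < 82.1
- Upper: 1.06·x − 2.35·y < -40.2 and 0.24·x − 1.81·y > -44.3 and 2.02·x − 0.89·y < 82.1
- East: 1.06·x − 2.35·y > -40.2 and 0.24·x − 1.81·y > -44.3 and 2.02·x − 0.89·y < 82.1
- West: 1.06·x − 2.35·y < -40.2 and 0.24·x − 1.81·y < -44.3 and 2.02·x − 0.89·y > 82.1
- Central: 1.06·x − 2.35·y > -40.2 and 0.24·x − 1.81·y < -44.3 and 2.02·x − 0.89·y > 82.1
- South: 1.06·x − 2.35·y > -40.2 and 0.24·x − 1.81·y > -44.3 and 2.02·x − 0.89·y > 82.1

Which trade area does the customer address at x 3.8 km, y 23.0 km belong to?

1.06·3.8 − 2.35·23.0 = -50.022, which is < -40.2
0.24·3.8 − 1.81·23.0 = -40.718, which is > -44.3
2.02·3.8 − 0.89·23.0 = -12.794, which is < 82.1
This sign pattern matches Upper.

Upper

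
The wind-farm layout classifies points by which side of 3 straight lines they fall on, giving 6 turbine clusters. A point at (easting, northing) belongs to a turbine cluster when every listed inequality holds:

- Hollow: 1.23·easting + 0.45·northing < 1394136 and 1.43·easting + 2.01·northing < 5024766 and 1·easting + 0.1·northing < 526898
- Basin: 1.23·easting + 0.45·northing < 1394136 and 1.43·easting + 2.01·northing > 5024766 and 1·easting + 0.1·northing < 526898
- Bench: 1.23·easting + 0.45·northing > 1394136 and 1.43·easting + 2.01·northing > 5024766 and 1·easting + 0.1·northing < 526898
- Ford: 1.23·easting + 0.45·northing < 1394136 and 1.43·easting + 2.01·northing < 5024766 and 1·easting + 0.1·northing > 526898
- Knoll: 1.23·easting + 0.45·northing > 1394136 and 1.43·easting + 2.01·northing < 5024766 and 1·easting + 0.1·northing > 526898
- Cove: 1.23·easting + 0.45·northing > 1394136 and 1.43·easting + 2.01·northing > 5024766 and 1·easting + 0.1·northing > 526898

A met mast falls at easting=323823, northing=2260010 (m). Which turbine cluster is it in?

Knoll

1.23·323823 + 0.45·2260010 = 1415306.790, which is > 1394136
1.43·323823 + 2.01·2260010 = 5005686.990, which is < 5024766
1·323823 + 0.1·2260010 = 549824.000, which is > 526898
This sign pattern matches Knoll.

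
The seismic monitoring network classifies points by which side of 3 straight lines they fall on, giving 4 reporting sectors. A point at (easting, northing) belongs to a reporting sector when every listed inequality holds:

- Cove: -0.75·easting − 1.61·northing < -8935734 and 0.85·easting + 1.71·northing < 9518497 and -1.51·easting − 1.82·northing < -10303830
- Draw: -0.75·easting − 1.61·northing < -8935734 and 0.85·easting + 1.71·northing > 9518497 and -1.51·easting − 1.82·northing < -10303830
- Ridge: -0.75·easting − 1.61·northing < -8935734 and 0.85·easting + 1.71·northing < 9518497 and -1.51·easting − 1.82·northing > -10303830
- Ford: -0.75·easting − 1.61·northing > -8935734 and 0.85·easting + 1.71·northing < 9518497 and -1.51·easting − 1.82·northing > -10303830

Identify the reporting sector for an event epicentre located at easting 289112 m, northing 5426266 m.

-0.75·289112 − 1.61·5426266 = -8953122.260, which is < -8935734
0.85·289112 + 1.71·5426266 = 9524660.060, which is > 9518497
-1.51·289112 − 1.82·5426266 = -10312363.240, which is < -10303830
This sign pattern matches Draw.

Draw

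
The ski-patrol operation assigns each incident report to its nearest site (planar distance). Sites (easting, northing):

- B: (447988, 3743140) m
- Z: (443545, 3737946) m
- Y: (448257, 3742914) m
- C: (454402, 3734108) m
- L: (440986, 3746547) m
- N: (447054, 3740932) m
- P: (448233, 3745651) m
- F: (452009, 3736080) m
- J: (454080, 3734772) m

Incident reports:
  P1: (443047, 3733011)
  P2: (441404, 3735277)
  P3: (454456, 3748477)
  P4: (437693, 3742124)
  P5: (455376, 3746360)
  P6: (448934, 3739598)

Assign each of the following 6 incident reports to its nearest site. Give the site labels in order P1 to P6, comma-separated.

Z, Z, P, L, P, N

P1 → Z (d²=24602229.00)
P2 → Z (d²=11707442.00)
P3 → P (d²=46712005.00)
P4 → L (d²=30406778.00)
P5 → P (d²=51525130.00)
P6 → N (d²=5313956.00)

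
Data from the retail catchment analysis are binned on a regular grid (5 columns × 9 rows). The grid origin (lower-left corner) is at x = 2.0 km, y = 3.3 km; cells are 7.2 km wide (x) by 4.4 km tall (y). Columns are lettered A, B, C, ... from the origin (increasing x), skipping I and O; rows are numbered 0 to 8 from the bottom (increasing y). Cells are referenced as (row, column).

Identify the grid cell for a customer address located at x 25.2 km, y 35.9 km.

(7, D)

Column index: ⌊(25.2 − 2.0) / 7.2⌋ = ⌊3.222⌋ = 3 → column D
Row offset from origin: ⌊(35.9 − 3.3) / 4.4⌋ = ⌊7.409⌋ = 7 → row 7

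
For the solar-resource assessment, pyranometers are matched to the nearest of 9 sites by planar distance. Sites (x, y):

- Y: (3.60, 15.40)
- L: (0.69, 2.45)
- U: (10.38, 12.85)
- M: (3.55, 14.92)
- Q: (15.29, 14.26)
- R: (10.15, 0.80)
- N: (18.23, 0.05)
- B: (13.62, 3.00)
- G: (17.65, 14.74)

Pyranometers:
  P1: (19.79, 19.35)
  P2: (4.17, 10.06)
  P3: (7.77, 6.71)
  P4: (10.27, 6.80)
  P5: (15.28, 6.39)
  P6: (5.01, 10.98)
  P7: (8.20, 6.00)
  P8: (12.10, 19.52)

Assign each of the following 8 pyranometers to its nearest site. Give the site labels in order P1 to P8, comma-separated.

P1 → G (d²=25.83)
P2 → M (d²=24.00)
P3 → R (d²=40.59)
P4 → B (d²=25.66)
P5 → B (d²=14.25)
P6 → M (d²=17.66)
P7 → R (d²=30.84)
P8 → Q (d²=37.84)

G, M, R, B, B, M, R, Q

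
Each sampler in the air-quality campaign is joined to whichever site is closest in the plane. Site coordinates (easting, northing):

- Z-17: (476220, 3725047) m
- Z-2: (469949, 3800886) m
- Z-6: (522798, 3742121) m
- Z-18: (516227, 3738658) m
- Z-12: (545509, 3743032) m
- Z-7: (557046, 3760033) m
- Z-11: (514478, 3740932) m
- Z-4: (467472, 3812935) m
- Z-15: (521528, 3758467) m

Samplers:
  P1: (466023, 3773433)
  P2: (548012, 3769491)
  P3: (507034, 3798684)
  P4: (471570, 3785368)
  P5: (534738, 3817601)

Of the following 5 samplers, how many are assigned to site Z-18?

P1 → Z-2
P2 → Z-7
P3 → Z-2
P4 → Z-2
P5 → Z-15
0 of the 5 go to Z-18.

0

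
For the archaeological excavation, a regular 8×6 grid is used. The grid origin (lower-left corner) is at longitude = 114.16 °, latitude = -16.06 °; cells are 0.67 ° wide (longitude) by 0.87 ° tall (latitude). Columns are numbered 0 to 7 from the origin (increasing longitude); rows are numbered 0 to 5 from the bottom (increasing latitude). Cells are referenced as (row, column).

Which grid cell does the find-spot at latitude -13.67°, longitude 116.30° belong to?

(2, 3)

Column index: ⌊(116.30 − 114.16) / 0.67⌋ = ⌊3.194⌋ = 3
Row offset from origin: ⌊(-13.67 − -16.06) / 0.87⌋ = ⌊2.747⌋ = 2 → row 2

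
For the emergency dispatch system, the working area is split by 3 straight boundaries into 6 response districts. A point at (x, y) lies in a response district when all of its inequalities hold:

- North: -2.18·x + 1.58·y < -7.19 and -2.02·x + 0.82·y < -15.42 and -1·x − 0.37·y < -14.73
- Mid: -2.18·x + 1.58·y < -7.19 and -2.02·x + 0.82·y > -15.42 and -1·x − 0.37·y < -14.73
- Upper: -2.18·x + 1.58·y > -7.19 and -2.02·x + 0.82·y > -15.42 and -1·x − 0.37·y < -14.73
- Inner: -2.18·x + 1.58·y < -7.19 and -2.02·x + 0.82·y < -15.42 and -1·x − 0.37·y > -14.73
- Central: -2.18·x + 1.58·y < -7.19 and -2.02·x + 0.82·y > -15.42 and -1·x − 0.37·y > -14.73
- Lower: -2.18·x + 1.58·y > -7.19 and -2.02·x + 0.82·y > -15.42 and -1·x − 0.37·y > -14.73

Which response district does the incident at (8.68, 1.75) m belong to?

-2.18·8.68 + 1.58·1.75 = -16.157, which is < -7.19
-2.02·8.68 + 0.82·1.75 = -16.099, which is < -15.42
-1·8.68 − 0.37·1.75 = -9.328, which is > -14.73
This sign pattern matches Inner.

Inner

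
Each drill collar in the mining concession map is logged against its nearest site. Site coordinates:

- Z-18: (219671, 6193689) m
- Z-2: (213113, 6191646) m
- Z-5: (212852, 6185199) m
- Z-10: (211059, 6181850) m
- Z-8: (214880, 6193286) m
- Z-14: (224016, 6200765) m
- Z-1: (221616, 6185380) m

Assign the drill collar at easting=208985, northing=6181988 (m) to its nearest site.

Z-10

Squared distances to each site:
Z-18: 251103997.000; Z-2: 110317348.000; Z-5: 25264210.000; Z-10: 4320520.000; Z-8: 162395829.000; Z-14: 578506690.000; Z-1: 171047825.000.
Minimum at Z-10.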